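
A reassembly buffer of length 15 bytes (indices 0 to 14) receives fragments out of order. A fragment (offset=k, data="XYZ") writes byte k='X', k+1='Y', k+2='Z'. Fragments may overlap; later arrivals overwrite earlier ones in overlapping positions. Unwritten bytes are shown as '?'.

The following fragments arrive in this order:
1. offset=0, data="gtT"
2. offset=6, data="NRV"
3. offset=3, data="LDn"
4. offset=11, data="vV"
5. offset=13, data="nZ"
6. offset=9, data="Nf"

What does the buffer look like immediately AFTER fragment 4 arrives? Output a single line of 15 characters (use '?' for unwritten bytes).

Answer: gtTLDnNRV??vV??

Derivation:
Fragment 1: offset=0 data="gtT" -> buffer=gtT????????????
Fragment 2: offset=6 data="NRV" -> buffer=gtT???NRV??????
Fragment 3: offset=3 data="LDn" -> buffer=gtTLDnNRV??????
Fragment 4: offset=11 data="vV" -> buffer=gtTLDnNRV??vV??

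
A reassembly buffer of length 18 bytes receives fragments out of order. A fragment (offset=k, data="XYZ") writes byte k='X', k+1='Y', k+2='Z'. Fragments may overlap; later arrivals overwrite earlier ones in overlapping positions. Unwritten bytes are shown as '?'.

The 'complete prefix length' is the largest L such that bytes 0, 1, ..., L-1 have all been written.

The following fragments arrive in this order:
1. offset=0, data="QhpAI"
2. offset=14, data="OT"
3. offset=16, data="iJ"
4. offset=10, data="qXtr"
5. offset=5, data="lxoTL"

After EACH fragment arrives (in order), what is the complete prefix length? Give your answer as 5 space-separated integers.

Fragment 1: offset=0 data="QhpAI" -> buffer=QhpAI????????????? -> prefix_len=5
Fragment 2: offset=14 data="OT" -> buffer=QhpAI?????????OT?? -> prefix_len=5
Fragment 3: offset=16 data="iJ" -> buffer=QhpAI?????????OTiJ -> prefix_len=5
Fragment 4: offset=10 data="qXtr" -> buffer=QhpAI?????qXtrOTiJ -> prefix_len=5
Fragment 5: offset=5 data="lxoTL" -> buffer=QhpAIlxoTLqXtrOTiJ -> prefix_len=18

Answer: 5 5 5 5 18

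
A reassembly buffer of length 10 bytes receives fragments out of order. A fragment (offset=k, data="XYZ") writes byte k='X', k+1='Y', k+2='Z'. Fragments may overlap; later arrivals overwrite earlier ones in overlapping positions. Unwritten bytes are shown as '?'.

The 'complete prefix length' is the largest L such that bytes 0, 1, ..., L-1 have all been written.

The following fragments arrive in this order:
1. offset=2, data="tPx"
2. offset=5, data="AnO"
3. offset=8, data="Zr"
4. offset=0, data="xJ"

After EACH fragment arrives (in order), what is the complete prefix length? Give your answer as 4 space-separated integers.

Fragment 1: offset=2 data="tPx" -> buffer=??tPx????? -> prefix_len=0
Fragment 2: offset=5 data="AnO" -> buffer=??tPxAnO?? -> prefix_len=0
Fragment 3: offset=8 data="Zr" -> buffer=??tPxAnOZr -> prefix_len=0
Fragment 4: offset=0 data="xJ" -> buffer=xJtPxAnOZr -> prefix_len=10

Answer: 0 0 0 10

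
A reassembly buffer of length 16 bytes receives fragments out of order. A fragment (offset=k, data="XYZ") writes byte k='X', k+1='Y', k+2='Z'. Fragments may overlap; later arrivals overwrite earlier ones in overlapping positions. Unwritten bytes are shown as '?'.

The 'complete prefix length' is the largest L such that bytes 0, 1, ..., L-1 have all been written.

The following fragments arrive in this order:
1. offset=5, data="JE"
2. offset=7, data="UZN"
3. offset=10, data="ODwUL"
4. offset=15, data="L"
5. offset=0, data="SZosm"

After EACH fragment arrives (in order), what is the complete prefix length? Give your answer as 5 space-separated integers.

Fragment 1: offset=5 data="JE" -> buffer=?????JE????????? -> prefix_len=0
Fragment 2: offset=7 data="UZN" -> buffer=?????JEUZN?????? -> prefix_len=0
Fragment 3: offset=10 data="ODwUL" -> buffer=?????JEUZNODwUL? -> prefix_len=0
Fragment 4: offset=15 data="L" -> buffer=?????JEUZNODwULL -> prefix_len=0
Fragment 5: offset=0 data="SZosm" -> buffer=SZosmJEUZNODwULL -> prefix_len=16

Answer: 0 0 0 0 16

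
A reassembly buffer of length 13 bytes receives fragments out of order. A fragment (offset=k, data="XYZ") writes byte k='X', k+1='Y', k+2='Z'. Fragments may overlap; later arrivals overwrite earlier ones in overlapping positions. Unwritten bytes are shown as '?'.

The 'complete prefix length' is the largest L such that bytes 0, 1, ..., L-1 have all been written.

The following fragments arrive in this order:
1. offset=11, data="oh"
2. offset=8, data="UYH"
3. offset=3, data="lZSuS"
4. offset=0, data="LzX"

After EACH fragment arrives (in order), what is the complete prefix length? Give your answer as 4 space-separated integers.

Answer: 0 0 0 13

Derivation:
Fragment 1: offset=11 data="oh" -> buffer=???????????oh -> prefix_len=0
Fragment 2: offset=8 data="UYH" -> buffer=????????UYHoh -> prefix_len=0
Fragment 3: offset=3 data="lZSuS" -> buffer=???lZSuSUYHoh -> prefix_len=0
Fragment 4: offset=0 data="LzX" -> buffer=LzXlZSuSUYHoh -> prefix_len=13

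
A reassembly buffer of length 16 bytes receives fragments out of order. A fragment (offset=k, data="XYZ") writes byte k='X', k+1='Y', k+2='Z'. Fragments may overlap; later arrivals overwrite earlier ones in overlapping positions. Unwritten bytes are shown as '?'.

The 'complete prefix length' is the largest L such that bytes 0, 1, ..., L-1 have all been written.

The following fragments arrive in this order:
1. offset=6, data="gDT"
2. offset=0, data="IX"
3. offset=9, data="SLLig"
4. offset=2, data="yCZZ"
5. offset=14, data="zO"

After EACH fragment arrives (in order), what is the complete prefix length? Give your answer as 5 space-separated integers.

Fragment 1: offset=6 data="gDT" -> buffer=??????gDT??????? -> prefix_len=0
Fragment 2: offset=0 data="IX" -> buffer=IX????gDT??????? -> prefix_len=2
Fragment 3: offset=9 data="SLLig" -> buffer=IX????gDTSLLig?? -> prefix_len=2
Fragment 4: offset=2 data="yCZZ" -> buffer=IXyCZZgDTSLLig?? -> prefix_len=14
Fragment 5: offset=14 data="zO" -> buffer=IXyCZZgDTSLLigzO -> prefix_len=16

Answer: 0 2 2 14 16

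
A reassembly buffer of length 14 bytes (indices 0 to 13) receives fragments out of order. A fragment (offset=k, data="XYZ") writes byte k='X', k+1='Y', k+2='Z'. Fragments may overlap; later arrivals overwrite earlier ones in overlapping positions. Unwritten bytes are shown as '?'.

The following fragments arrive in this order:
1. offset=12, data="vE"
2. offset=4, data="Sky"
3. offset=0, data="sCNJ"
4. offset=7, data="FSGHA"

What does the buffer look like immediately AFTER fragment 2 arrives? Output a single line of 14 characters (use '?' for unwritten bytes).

Fragment 1: offset=12 data="vE" -> buffer=????????????vE
Fragment 2: offset=4 data="Sky" -> buffer=????Sky?????vE

Answer: ????Sky?????vE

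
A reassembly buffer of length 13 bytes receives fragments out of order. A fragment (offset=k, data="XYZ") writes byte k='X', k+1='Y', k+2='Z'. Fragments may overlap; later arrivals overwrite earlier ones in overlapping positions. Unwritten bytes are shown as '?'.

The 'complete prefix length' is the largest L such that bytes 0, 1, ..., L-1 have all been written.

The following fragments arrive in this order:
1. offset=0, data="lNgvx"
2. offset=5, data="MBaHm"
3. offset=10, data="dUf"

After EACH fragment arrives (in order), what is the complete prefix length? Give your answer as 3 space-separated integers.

Fragment 1: offset=0 data="lNgvx" -> buffer=lNgvx???????? -> prefix_len=5
Fragment 2: offset=5 data="MBaHm" -> buffer=lNgvxMBaHm??? -> prefix_len=10
Fragment 3: offset=10 data="dUf" -> buffer=lNgvxMBaHmdUf -> prefix_len=13

Answer: 5 10 13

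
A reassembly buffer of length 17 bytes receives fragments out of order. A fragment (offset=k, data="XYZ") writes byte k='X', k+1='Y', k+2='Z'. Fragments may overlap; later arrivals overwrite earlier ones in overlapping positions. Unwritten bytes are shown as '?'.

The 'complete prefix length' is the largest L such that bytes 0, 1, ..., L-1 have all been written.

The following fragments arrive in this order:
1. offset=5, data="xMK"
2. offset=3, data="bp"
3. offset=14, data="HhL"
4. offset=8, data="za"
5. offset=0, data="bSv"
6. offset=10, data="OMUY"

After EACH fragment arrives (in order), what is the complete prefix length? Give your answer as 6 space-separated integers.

Fragment 1: offset=5 data="xMK" -> buffer=?????xMK????????? -> prefix_len=0
Fragment 2: offset=3 data="bp" -> buffer=???bpxMK????????? -> prefix_len=0
Fragment 3: offset=14 data="HhL" -> buffer=???bpxMK??????HhL -> prefix_len=0
Fragment 4: offset=8 data="za" -> buffer=???bpxMKza????HhL -> prefix_len=0
Fragment 5: offset=0 data="bSv" -> buffer=bSvbpxMKza????HhL -> prefix_len=10
Fragment 6: offset=10 data="OMUY" -> buffer=bSvbpxMKzaOMUYHhL -> prefix_len=17

Answer: 0 0 0 0 10 17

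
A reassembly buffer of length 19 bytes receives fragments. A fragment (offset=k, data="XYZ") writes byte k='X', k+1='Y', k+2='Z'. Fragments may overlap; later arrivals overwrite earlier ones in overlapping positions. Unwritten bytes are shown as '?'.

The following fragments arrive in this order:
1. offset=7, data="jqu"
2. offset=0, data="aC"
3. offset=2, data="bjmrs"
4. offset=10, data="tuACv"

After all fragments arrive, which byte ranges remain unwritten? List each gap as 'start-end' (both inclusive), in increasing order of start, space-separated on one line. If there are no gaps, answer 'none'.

Answer: 15-18

Derivation:
Fragment 1: offset=7 len=3
Fragment 2: offset=0 len=2
Fragment 3: offset=2 len=5
Fragment 4: offset=10 len=5
Gaps: 15-18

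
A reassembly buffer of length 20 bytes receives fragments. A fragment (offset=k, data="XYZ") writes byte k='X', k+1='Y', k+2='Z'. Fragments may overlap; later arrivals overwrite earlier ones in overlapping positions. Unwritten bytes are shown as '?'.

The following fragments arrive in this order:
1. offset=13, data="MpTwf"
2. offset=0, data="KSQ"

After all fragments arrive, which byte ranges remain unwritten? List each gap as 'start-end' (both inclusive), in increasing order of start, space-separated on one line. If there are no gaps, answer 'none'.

Fragment 1: offset=13 len=5
Fragment 2: offset=0 len=3
Gaps: 3-12 18-19

Answer: 3-12 18-19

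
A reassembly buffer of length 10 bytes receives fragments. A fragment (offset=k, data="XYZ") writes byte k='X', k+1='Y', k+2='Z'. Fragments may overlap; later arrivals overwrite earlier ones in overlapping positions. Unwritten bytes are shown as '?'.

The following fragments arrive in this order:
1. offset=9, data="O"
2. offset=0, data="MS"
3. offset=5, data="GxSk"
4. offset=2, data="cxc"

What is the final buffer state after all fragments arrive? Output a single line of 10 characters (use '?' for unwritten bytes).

Fragment 1: offset=9 data="O" -> buffer=?????????O
Fragment 2: offset=0 data="MS" -> buffer=MS???????O
Fragment 3: offset=5 data="GxSk" -> buffer=MS???GxSkO
Fragment 4: offset=2 data="cxc" -> buffer=MScxcGxSkO

Answer: MScxcGxSkO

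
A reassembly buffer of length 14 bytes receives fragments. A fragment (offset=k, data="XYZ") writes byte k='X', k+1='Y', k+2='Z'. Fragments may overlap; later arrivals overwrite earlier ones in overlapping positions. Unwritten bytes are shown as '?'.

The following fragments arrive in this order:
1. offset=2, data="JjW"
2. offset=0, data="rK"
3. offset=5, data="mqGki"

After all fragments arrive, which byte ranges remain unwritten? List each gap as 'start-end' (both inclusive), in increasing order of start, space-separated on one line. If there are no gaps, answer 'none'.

Answer: 10-13

Derivation:
Fragment 1: offset=2 len=3
Fragment 2: offset=0 len=2
Fragment 3: offset=5 len=5
Gaps: 10-13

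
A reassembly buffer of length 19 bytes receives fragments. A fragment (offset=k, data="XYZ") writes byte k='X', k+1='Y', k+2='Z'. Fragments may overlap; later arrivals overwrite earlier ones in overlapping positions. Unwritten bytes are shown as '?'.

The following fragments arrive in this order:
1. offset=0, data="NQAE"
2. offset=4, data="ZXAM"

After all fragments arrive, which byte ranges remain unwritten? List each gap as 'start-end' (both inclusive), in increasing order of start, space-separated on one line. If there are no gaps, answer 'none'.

Fragment 1: offset=0 len=4
Fragment 2: offset=4 len=4
Gaps: 8-18

Answer: 8-18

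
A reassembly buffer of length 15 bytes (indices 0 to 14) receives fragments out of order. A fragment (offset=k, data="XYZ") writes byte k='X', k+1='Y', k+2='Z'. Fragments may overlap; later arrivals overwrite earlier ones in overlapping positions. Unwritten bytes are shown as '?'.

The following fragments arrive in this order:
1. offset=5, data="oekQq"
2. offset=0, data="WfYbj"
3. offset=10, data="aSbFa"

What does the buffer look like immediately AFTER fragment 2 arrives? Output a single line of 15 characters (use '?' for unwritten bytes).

Answer: WfYbjoekQq?????

Derivation:
Fragment 1: offset=5 data="oekQq" -> buffer=?????oekQq?????
Fragment 2: offset=0 data="WfYbj" -> buffer=WfYbjoekQq?????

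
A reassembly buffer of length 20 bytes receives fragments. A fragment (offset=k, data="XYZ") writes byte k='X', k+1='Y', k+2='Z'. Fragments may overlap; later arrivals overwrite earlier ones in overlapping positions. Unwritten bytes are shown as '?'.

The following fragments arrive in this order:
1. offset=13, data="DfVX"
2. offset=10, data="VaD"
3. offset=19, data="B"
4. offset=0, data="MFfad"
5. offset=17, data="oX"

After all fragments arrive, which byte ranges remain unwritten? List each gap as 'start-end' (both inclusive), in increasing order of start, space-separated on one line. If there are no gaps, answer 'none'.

Answer: 5-9

Derivation:
Fragment 1: offset=13 len=4
Fragment 2: offset=10 len=3
Fragment 3: offset=19 len=1
Fragment 4: offset=0 len=5
Fragment 5: offset=17 len=2
Gaps: 5-9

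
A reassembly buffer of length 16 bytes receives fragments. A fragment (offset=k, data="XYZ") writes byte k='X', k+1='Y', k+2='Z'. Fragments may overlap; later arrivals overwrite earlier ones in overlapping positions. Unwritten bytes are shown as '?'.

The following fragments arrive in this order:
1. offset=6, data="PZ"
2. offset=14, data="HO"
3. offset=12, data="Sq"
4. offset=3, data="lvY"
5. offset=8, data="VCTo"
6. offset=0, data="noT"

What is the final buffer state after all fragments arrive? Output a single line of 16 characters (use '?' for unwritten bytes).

Fragment 1: offset=6 data="PZ" -> buffer=??????PZ????????
Fragment 2: offset=14 data="HO" -> buffer=??????PZ??????HO
Fragment 3: offset=12 data="Sq" -> buffer=??????PZ????SqHO
Fragment 4: offset=3 data="lvY" -> buffer=???lvYPZ????SqHO
Fragment 5: offset=8 data="VCTo" -> buffer=???lvYPZVCToSqHO
Fragment 6: offset=0 data="noT" -> buffer=noTlvYPZVCToSqHO

Answer: noTlvYPZVCToSqHO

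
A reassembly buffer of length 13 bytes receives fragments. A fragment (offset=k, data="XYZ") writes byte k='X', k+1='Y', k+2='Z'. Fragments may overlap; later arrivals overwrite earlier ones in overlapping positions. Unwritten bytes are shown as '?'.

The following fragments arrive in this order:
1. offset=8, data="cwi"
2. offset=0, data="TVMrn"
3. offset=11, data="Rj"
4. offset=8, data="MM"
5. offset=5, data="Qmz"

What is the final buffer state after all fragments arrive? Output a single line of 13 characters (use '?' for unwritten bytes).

Fragment 1: offset=8 data="cwi" -> buffer=????????cwi??
Fragment 2: offset=0 data="TVMrn" -> buffer=TVMrn???cwi??
Fragment 3: offset=11 data="Rj" -> buffer=TVMrn???cwiRj
Fragment 4: offset=8 data="MM" -> buffer=TVMrn???MMiRj
Fragment 5: offset=5 data="Qmz" -> buffer=TVMrnQmzMMiRj

Answer: TVMrnQmzMMiRj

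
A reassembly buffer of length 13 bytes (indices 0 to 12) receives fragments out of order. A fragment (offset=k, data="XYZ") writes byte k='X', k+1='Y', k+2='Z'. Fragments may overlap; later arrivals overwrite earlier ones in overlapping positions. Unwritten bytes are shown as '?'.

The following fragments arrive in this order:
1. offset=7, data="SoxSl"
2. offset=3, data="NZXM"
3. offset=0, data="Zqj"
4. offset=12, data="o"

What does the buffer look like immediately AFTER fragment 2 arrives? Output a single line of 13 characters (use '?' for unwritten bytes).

Fragment 1: offset=7 data="SoxSl" -> buffer=???????SoxSl?
Fragment 2: offset=3 data="NZXM" -> buffer=???NZXMSoxSl?

Answer: ???NZXMSoxSl?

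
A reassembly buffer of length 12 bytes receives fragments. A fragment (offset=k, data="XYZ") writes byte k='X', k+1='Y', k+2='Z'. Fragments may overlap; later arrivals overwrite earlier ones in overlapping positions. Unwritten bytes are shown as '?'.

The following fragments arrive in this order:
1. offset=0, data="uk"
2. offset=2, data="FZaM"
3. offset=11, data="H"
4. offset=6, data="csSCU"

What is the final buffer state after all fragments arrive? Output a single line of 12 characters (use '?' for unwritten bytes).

Fragment 1: offset=0 data="uk" -> buffer=uk??????????
Fragment 2: offset=2 data="FZaM" -> buffer=ukFZaM??????
Fragment 3: offset=11 data="H" -> buffer=ukFZaM?????H
Fragment 4: offset=6 data="csSCU" -> buffer=ukFZaMcsSCUH

Answer: ukFZaMcsSCUH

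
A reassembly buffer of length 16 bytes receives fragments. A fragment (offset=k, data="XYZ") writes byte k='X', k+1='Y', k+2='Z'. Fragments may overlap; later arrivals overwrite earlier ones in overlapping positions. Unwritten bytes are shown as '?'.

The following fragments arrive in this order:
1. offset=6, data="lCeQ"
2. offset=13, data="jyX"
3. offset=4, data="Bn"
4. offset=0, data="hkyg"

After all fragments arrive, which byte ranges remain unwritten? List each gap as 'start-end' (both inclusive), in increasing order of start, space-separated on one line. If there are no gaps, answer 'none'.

Answer: 10-12

Derivation:
Fragment 1: offset=6 len=4
Fragment 2: offset=13 len=3
Fragment 3: offset=4 len=2
Fragment 4: offset=0 len=4
Gaps: 10-12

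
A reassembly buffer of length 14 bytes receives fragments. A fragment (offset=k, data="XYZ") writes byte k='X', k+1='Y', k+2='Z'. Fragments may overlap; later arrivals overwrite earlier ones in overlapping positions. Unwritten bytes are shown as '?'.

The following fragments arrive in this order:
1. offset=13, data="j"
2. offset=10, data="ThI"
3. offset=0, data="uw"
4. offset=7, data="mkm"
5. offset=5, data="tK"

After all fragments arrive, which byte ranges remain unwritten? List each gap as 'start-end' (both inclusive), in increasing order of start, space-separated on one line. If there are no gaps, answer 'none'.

Answer: 2-4

Derivation:
Fragment 1: offset=13 len=1
Fragment 2: offset=10 len=3
Fragment 3: offset=0 len=2
Fragment 4: offset=7 len=3
Fragment 5: offset=5 len=2
Gaps: 2-4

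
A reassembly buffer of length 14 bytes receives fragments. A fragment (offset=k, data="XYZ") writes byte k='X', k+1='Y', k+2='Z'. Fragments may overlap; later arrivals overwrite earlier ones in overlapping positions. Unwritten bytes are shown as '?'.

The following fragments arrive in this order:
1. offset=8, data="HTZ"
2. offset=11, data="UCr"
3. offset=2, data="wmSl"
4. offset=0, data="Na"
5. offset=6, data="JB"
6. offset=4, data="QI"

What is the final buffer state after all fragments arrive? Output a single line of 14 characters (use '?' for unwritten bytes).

Fragment 1: offset=8 data="HTZ" -> buffer=????????HTZ???
Fragment 2: offset=11 data="UCr" -> buffer=????????HTZUCr
Fragment 3: offset=2 data="wmSl" -> buffer=??wmSl??HTZUCr
Fragment 4: offset=0 data="Na" -> buffer=NawmSl??HTZUCr
Fragment 5: offset=6 data="JB" -> buffer=NawmSlJBHTZUCr
Fragment 6: offset=4 data="QI" -> buffer=NawmQIJBHTZUCr

Answer: NawmQIJBHTZUCr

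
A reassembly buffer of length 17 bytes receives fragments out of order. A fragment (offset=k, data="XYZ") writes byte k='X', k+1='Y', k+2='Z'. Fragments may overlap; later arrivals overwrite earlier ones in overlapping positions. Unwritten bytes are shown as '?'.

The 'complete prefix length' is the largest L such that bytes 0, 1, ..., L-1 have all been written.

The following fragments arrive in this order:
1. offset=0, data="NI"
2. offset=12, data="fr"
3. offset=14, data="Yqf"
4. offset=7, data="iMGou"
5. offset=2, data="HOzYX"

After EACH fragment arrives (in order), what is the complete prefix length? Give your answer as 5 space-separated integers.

Fragment 1: offset=0 data="NI" -> buffer=NI??????????????? -> prefix_len=2
Fragment 2: offset=12 data="fr" -> buffer=NI??????????fr??? -> prefix_len=2
Fragment 3: offset=14 data="Yqf" -> buffer=NI??????????frYqf -> prefix_len=2
Fragment 4: offset=7 data="iMGou" -> buffer=NI?????iMGoufrYqf -> prefix_len=2
Fragment 5: offset=2 data="HOzYX" -> buffer=NIHOzYXiMGoufrYqf -> prefix_len=17

Answer: 2 2 2 2 17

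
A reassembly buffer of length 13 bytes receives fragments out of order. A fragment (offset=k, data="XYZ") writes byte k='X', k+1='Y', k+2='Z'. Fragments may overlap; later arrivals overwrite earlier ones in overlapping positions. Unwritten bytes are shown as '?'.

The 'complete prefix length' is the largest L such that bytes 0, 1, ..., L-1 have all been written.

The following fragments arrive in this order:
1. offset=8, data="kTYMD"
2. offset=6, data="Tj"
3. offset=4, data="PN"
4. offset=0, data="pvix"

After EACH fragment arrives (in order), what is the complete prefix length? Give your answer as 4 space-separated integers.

Fragment 1: offset=8 data="kTYMD" -> buffer=????????kTYMD -> prefix_len=0
Fragment 2: offset=6 data="Tj" -> buffer=??????TjkTYMD -> prefix_len=0
Fragment 3: offset=4 data="PN" -> buffer=????PNTjkTYMD -> prefix_len=0
Fragment 4: offset=0 data="pvix" -> buffer=pvixPNTjkTYMD -> prefix_len=13

Answer: 0 0 0 13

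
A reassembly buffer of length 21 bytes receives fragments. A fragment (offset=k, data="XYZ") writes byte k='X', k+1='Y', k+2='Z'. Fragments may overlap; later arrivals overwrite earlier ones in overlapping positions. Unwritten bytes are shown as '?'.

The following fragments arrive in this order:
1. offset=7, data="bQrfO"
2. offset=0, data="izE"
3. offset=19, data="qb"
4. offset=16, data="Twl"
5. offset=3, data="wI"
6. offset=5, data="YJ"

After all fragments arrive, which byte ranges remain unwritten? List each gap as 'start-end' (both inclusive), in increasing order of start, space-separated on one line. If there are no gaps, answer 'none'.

Fragment 1: offset=7 len=5
Fragment 2: offset=0 len=3
Fragment 3: offset=19 len=2
Fragment 4: offset=16 len=3
Fragment 5: offset=3 len=2
Fragment 6: offset=5 len=2
Gaps: 12-15

Answer: 12-15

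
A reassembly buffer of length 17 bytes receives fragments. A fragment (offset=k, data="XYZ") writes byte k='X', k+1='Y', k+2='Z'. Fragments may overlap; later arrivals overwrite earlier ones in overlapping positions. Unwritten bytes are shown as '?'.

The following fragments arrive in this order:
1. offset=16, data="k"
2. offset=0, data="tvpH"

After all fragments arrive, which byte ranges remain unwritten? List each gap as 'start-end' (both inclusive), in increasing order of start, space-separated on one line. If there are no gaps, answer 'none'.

Answer: 4-15

Derivation:
Fragment 1: offset=16 len=1
Fragment 2: offset=0 len=4
Gaps: 4-15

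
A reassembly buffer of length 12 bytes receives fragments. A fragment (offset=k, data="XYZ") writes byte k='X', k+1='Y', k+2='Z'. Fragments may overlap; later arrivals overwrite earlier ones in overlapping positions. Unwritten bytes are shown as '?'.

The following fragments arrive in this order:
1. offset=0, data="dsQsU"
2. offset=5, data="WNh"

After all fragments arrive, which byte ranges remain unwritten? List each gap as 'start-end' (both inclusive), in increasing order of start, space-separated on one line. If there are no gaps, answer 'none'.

Answer: 8-11

Derivation:
Fragment 1: offset=0 len=5
Fragment 2: offset=5 len=3
Gaps: 8-11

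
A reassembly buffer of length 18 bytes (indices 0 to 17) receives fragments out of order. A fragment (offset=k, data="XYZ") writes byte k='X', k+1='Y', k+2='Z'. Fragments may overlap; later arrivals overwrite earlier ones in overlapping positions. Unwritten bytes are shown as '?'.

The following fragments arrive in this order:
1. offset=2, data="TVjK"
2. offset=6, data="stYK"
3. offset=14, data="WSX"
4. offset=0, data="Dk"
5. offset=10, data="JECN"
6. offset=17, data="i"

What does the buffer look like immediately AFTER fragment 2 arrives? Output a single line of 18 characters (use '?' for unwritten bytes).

Fragment 1: offset=2 data="TVjK" -> buffer=??TVjK????????????
Fragment 2: offset=6 data="stYK" -> buffer=??TVjKstYK????????

Answer: ??TVjKstYK????????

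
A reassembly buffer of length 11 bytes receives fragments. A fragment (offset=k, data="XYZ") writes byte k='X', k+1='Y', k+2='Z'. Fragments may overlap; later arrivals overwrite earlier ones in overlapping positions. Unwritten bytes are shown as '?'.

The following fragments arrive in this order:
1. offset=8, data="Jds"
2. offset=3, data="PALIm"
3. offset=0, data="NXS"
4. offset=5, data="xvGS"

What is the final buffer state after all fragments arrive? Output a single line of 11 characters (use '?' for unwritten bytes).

Answer: NXSPAxvGSds

Derivation:
Fragment 1: offset=8 data="Jds" -> buffer=????????Jds
Fragment 2: offset=3 data="PALIm" -> buffer=???PALImJds
Fragment 3: offset=0 data="NXS" -> buffer=NXSPALImJds
Fragment 4: offset=5 data="xvGS" -> buffer=NXSPAxvGSds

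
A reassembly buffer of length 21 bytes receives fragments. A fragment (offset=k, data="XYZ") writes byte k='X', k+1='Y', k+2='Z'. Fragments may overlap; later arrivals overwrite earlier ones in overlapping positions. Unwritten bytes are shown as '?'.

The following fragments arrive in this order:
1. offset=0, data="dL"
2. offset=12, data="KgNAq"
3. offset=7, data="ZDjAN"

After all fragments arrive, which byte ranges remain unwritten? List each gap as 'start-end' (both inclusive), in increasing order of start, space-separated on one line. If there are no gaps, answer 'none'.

Fragment 1: offset=0 len=2
Fragment 2: offset=12 len=5
Fragment 3: offset=7 len=5
Gaps: 2-6 17-20

Answer: 2-6 17-20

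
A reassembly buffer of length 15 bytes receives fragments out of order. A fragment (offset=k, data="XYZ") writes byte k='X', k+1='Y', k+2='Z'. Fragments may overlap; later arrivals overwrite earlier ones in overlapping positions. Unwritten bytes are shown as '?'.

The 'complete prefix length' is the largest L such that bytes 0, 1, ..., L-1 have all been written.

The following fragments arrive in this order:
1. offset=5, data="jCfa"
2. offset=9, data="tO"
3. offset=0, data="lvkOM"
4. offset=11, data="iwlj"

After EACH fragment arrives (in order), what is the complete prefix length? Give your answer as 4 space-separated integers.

Answer: 0 0 11 15

Derivation:
Fragment 1: offset=5 data="jCfa" -> buffer=?????jCfa?????? -> prefix_len=0
Fragment 2: offset=9 data="tO" -> buffer=?????jCfatO???? -> prefix_len=0
Fragment 3: offset=0 data="lvkOM" -> buffer=lvkOMjCfatO???? -> prefix_len=11
Fragment 4: offset=11 data="iwlj" -> buffer=lvkOMjCfatOiwlj -> prefix_len=15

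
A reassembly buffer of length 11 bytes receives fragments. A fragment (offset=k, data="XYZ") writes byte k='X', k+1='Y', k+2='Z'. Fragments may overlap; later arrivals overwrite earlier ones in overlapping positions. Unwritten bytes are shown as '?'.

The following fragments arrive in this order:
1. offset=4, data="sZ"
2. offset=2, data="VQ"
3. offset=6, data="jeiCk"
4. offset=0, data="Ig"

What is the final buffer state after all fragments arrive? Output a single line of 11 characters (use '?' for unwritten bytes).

Answer: IgVQsZjeiCk

Derivation:
Fragment 1: offset=4 data="sZ" -> buffer=????sZ?????
Fragment 2: offset=2 data="VQ" -> buffer=??VQsZ?????
Fragment 3: offset=6 data="jeiCk" -> buffer=??VQsZjeiCk
Fragment 4: offset=0 data="Ig" -> buffer=IgVQsZjeiCk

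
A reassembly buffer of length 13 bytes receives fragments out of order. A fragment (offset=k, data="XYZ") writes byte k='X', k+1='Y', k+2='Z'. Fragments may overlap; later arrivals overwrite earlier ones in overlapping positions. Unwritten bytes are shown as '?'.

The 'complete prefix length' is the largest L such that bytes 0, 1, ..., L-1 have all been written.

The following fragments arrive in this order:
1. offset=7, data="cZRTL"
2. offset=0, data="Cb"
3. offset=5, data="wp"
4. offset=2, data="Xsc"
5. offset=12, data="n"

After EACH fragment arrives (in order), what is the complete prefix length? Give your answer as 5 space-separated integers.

Answer: 0 2 2 12 13

Derivation:
Fragment 1: offset=7 data="cZRTL" -> buffer=???????cZRTL? -> prefix_len=0
Fragment 2: offset=0 data="Cb" -> buffer=Cb?????cZRTL? -> prefix_len=2
Fragment 3: offset=5 data="wp" -> buffer=Cb???wpcZRTL? -> prefix_len=2
Fragment 4: offset=2 data="Xsc" -> buffer=CbXscwpcZRTL? -> prefix_len=12
Fragment 5: offset=12 data="n" -> buffer=CbXscwpcZRTLn -> prefix_len=13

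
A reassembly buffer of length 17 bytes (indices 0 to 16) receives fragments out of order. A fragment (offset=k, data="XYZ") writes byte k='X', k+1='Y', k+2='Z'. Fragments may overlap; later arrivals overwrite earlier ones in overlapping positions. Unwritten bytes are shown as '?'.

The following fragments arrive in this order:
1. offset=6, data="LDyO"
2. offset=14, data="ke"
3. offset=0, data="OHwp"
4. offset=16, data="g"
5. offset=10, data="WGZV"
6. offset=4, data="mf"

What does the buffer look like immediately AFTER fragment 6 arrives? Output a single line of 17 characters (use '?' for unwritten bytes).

Fragment 1: offset=6 data="LDyO" -> buffer=??????LDyO???????
Fragment 2: offset=14 data="ke" -> buffer=??????LDyO????ke?
Fragment 3: offset=0 data="OHwp" -> buffer=OHwp??LDyO????ke?
Fragment 4: offset=16 data="g" -> buffer=OHwp??LDyO????keg
Fragment 5: offset=10 data="WGZV" -> buffer=OHwp??LDyOWGZVkeg
Fragment 6: offset=4 data="mf" -> buffer=OHwpmfLDyOWGZVkeg

Answer: OHwpmfLDyOWGZVkeg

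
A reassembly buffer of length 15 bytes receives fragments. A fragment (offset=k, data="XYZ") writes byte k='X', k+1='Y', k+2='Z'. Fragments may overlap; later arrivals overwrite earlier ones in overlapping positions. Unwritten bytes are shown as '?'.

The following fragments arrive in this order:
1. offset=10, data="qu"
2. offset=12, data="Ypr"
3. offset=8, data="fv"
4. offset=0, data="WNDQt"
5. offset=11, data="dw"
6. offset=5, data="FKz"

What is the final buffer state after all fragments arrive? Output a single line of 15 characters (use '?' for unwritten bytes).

Fragment 1: offset=10 data="qu" -> buffer=??????????qu???
Fragment 2: offset=12 data="Ypr" -> buffer=??????????quYpr
Fragment 3: offset=8 data="fv" -> buffer=????????fvquYpr
Fragment 4: offset=0 data="WNDQt" -> buffer=WNDQt???fvquYpr
Fragment 5: offset=11 data="dw" -> buffer=WNDQt???fvqdwpr
Fragment 6: offset=5 data="FKz" -> buffer=WNDQtFKzfvqdwpr

Answer: WNDQtFKzfvqdwpr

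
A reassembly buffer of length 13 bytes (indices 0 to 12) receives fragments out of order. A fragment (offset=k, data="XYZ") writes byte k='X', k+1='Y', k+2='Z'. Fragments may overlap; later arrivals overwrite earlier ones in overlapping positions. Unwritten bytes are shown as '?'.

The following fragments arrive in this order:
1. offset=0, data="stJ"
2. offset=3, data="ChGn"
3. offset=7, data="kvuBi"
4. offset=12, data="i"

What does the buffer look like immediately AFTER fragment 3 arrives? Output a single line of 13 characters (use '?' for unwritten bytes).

Fragment 1: offset=0 data="stJ" -> buffer=stJ??????????
Fragment 2: offset=3 data="ChGn" -> buffer=stJChGn??????
Fragment 3: offset=7 data="kvuBi" -> buffer=stJChGnkvuBi?

Answer: stJChGnkvuBi?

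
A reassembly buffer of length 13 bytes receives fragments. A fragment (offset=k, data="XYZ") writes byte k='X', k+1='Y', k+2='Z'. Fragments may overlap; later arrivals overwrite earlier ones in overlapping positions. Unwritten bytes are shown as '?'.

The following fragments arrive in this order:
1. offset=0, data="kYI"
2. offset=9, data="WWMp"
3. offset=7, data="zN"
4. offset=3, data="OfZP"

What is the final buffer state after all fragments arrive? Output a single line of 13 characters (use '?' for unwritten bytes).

Answer: kYIOfZPzNWWMp

Derivation:
Fragment 1: offset=0 data="kYI" -> buffer=kYI??????????
Fragment 2: offset=9 data="WWMp" -> buffer=kYI??????WWMp
Fragment 3: offset=7 data="zN" -> buffer=kYI????zNWWMp
Fragment 4: offset=3 data="OfZP" -> buffer=kYIOfZPzNWWMp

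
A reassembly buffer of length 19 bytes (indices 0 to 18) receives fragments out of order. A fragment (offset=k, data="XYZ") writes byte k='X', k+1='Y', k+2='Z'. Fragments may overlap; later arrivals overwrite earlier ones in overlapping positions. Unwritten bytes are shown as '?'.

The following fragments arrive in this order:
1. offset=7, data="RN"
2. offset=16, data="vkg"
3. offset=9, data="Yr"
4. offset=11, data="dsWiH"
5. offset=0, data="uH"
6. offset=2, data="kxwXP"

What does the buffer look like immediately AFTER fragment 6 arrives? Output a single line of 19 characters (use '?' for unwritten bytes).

Fragment 1: offset=7 data="RN" -> buffer=???????RN??????????
Fragment 2: offset=16 data="vkg" -> buffer=???????RN???????vkg
Fragment 3: offset=9 data="Yr" -> buffer=???????RNYr?????vkg
Fragment 4: offset=11 data="dsWiH" -> buffer=???????RNYrdsWiHvkg
Fragment 5: offset=0 data="uH" -> buffer=uH?????RNYrdsWiHvkg
Fragment 6: offset=2 data="kxwXP" -> buffer=uHkxwXPRNYrdsWiHvkg

Answer: uHkxwXPRNYrdsWiHvkg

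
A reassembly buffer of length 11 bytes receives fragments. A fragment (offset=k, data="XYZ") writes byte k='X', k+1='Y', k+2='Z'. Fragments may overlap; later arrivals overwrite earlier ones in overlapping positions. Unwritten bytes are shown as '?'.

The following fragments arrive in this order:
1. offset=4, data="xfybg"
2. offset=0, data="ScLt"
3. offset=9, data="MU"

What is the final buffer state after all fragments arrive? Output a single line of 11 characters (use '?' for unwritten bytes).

Answer: ScLtxfybgMU

Derivation:
Fragment 1: offset=4 data="xfybg" -> buffer=????xfybg??
Fragment 2: offset=0 data="ScLt" -> buffer=ScLtxfybg??
Fragment 3: offset=9 data="MU" -> buffer=ScLtxfybgMU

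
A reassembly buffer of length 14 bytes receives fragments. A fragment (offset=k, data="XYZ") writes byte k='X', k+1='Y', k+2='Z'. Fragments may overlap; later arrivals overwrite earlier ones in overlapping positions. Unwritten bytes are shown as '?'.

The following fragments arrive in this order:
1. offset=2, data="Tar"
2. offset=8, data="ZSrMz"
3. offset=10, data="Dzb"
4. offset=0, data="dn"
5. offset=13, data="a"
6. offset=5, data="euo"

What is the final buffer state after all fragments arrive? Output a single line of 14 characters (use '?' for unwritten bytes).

Answer: dnTareuoZSDzba

Derivation:
Fragment 1: offset=2 data="Tar" -> buffer=??Tar?????????
Fragment 2: offset=8 data="ZSrMz" -> buffer=??Tar???ZSrMz?
Fragment 3: offset=10 data="Dzb" -> buffer=??Tar???ZSDzb?
Fragment 4: offset=0 data="dn" -> buffer=dnTar???ZSDzb?
Fragment 5: offset=13 data="a" -> buffer=dnTar???ZSDzba
Fragment 6: offset=5 data="euo" -> buffer=dnTareuoZSDzba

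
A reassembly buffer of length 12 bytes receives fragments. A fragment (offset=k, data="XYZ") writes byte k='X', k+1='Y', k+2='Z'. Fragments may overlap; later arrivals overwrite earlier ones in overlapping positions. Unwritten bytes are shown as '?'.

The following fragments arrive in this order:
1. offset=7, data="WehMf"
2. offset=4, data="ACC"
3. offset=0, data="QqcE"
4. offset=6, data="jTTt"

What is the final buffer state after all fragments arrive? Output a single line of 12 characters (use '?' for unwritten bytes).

Answer: QqcEACjTTtMf

Derivation:
Fragment 1: offset=7 data="WehMf" -> buffer=???????WehMf
Fragment 2: offset=4 data="ACC" -> buffer=????ACCWehMf
Fragment 3: offset=0 data="QqcE" -> buffer=QqcEACCWehMf
Fragment 4: offset=6 data="jTTt" -> buffer=QqcEACjTTtMf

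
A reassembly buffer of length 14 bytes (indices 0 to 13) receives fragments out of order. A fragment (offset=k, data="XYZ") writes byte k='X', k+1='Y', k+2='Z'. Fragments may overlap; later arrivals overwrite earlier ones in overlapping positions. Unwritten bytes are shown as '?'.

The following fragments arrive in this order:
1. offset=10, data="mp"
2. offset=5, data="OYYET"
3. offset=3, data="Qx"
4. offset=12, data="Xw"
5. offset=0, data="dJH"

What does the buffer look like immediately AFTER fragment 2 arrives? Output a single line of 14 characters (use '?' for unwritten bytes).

Fragment 1: offset=10 data="mp" -> buffer=??????????mp??
Fragment 2: offset=5 data="OYYET" -> buffer=?????OYYETmp??

Answer: ?????OYYETmp??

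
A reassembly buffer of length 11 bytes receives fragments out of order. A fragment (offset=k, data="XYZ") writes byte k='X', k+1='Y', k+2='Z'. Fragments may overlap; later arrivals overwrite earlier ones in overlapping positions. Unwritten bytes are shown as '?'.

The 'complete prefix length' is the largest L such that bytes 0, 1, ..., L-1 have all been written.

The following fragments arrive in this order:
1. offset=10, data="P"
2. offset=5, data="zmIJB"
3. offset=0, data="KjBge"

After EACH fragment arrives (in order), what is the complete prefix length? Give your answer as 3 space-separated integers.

Answer: 0 0 11

Derivation:
Fragment 1: offset=10 data="P" -> buffer=??????????P -> prefix_len=0
Fragment 2: offset=5 data="zmIJB" -> buffer=?????zmIJBP -> prefix_len=0
Fragment 3: offset=0 data="KjBge" -> buffer=KjBgezmIJBP -> prefix_len=11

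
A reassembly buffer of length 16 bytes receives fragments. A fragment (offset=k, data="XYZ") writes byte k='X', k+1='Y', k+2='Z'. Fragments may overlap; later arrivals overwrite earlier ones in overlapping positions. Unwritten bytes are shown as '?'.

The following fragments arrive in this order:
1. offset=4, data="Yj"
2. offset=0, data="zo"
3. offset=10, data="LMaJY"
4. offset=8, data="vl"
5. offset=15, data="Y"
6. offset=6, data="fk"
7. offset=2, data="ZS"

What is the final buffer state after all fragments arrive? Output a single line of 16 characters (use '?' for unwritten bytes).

Fragment 1: offset=4 data="Yj" -> buffer=????Yj??????????
Fragment 2: offset=0 data="zo" -> buffer=zo??Yj??????????
Fragment 3: offset=10 data="LMaJY" -> buffer=zo??Yj????LMaJY?
Fragment 4: offset=8 data="vl" -> buffer=zo??Yj??vlLMaJY?
Fragment 5: offset=15 data="Y" -> buffer=zo??Yj??vlLMaJYY
Fragment 6: offset=6 data="fk" -> buffer=zo??YjfkvlLMaJYY
Fragment 7: offset=2 data="ZS" -> buffer=zoZSYjfkvlLMaJYY

Answer: zoZSYjfkvlLMaJYY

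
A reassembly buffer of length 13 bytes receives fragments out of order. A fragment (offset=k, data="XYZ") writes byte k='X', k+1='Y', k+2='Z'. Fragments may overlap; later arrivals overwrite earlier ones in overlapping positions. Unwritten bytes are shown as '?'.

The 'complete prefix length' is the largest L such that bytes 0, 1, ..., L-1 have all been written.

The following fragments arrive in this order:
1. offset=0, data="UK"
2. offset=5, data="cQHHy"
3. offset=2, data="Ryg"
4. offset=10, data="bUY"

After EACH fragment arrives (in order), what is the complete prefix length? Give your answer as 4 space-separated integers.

Answer: 2 2 10 13

Derivation:
Fragment 1: offset=0 data="UK" -> buffer=UK??????????? -> prefix_len=2
Fragment 2: offset=5 data="cQHHy" -> buffer=UK???cQHHy??? -> prefix_len=2
Fragment 3: offset=2 data="Ryg" -> buffer=UKRygcQHHy??? -> prefix_len=10
Fragment 4: offset=10 data="bUY" -> buffer=UKRygcQHHybUY -> prefix_len=13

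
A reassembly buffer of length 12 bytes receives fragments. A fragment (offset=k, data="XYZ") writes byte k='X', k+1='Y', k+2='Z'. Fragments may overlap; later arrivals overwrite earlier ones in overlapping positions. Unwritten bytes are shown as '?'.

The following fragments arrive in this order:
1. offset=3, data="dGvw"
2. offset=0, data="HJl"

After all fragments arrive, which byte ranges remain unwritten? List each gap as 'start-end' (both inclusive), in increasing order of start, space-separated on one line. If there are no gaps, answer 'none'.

Answer: 7-11

Derivation:
Fragment 1: offset=3 len=4
Fragment 2: offset=0 len=3
Gaps: 7-11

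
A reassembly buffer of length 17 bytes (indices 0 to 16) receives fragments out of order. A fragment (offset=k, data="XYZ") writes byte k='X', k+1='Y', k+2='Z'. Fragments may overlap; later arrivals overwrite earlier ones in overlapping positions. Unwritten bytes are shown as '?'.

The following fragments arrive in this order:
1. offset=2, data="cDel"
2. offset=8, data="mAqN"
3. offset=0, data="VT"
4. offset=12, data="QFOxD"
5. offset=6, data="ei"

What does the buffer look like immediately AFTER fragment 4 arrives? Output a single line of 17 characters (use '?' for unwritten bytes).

Fragment 1: offset=2 data="cDel" -> buffer=??cDel???????????
Fragment 2: offset=8 data="mAqN" -> buffer=??cDel??mAqN?????
Fragment 3: offset=0 data="VT" -> buffer=VTcDel??mAqN?????
Fragment 4: offset=12 data="QFOxD" -> buffer=VTcDel??mAqNQFOxD

Answer: VTcDel??mAqNQFOxD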